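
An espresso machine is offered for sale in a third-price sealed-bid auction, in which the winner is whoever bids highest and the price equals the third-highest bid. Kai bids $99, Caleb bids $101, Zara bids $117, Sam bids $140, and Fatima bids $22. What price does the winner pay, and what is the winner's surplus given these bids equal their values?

Sorted high to low: Sam $140 > Zara $117 > Caleb $101 > Kai $99 > Fatima $22.
Sam is the highest bidder, so Sam wins.
Under the third-price rule, the price is the third-highest bid: $101.
Surplus = $140 − $101 = $39.

The winner pays $101 for a surplus of $39.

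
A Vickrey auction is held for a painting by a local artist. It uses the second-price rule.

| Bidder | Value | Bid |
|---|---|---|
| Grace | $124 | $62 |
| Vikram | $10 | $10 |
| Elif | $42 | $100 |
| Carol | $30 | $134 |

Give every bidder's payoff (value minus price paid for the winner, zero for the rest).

Grace $0, Vikram $0, Elif $0, Carol -$70.

Ranking the bids: Carol $134, then Elif $100, then Grace $62, then Vikram $10.
Carol has the top bid and wins; the price is the second-highest bid, $100.
Carol's payoff = $30 − $100 = -$70. All other bidders lose, so their payoff is 0.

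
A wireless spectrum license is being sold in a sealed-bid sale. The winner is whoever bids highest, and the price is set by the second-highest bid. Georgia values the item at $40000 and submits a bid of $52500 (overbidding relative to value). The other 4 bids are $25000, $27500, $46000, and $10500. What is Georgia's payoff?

Georgia's payoff: -$6000.

Highest competing bid: $46000.
Georgia's bid $52500 is the highest overall, so Georgia wins and pays the second-highest bid, $46000.
Payoff = value − price = $40000 − $46000 = -$6000.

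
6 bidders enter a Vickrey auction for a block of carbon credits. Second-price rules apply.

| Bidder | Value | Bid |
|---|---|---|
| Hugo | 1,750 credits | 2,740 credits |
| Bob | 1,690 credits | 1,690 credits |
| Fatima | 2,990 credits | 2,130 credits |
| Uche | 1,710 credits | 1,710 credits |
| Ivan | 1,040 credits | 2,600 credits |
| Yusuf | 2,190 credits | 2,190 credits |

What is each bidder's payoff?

Payoffs: Hugo -850 credits, Bob 0 credits, Fatima 0 credits, Uche 0 credits, Ivan 0 credits, Yusuf 0 credits.

Ordered from highest: Hugo 2,740 credits; Ivan 2,600 credits; Yusuf 2,190 credits; Fatima 2,130 credits; Uche 1,710 credits; Bob 1,690 credits.
Hugo has the top bid and wins; the price is the second-highest bid, 2,600 credits.
Hugo's payoff = 1,750 credits − 2,600 credits = -850 credits. All other bidders lose, so their payoff is 0.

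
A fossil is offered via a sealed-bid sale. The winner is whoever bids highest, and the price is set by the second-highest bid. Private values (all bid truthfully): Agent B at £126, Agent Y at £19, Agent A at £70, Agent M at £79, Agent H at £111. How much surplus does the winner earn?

Bids in descending order: Agent B £126; Agent H £111; Agent M £79; Agent A £70; Agent Y £19.
Agent B wins with the top bid and pays the second-highest, £111.
Surplus = £126 − £111 = £15.

Winner's surplus: £15.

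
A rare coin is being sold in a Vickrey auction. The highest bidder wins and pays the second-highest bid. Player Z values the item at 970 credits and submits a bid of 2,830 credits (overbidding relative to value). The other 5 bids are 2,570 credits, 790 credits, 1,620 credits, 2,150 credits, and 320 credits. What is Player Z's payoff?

Highest competing bid: 2,570 credits.
Player Z's bid 2,830 credits is the highest overall, so Player Z wins and pays the second-highest bid, 2,570 credits.
Payoff = value − price = 970 credits − 2,570 credits = -1,600 credits.
Overbidding won the item at a price above value — truthful bidding would have avoided this loss.

Player Z's payoff: -1,600 credits.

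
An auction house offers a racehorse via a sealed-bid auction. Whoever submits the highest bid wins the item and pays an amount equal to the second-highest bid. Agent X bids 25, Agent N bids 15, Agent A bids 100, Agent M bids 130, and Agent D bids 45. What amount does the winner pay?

Bids in descending order: Agent M 130 > Agent A 100 > Agent D 45 > Agent X 25 > Agent N 15.
Agent M has the highest bid, so Agent M wins.
The second-highest bid is 100, so that is what Agent M pays.

Price paid: 100.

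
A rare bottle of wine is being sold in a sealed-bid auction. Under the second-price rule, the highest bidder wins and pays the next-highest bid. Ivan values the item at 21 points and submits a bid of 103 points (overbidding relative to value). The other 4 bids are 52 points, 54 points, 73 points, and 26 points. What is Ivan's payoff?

Highest competing bid: 73 points.
Ivan's bid 103 points is the highest overall, so Ivan wins and pays the second-highest bid, 73 points.
Payoff = value − price = 21 points − 73 points = -52 points.
Overbidding won the item at a price above value — truthful bidding would have avoided this loss.

Payoff = -52 points.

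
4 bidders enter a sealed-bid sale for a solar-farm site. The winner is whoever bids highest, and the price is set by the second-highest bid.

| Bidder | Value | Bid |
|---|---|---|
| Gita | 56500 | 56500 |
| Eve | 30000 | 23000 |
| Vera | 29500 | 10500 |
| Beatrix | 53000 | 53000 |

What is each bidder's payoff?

Ordered from highest: Gita 56500; Beatrix 53000; Eve 23000; Vera 10500.
Gita has the top bid and wins; the price is the second-highest bid, 53000.
Gita's payoff = 56500 − 53000 = 3500. All other bidders lose, so their payoff is 0.

Gita 3500, Eve 0, Vera 0, Beatrix 0.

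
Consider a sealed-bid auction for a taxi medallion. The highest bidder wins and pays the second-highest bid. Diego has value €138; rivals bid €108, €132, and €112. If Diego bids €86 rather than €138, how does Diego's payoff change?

The highest competing bid is €132.
Bidding truthfully at €138: Diego has the top bid, wins, and pays the second-highest bid €132. Payoff = €138 − €132 = €6.
Bidding €86: the top bid is €132 (a rival), so Diego loses. Payoff = €0.
Change = €0 − €6 = -€6.

Change in payoff: -€6.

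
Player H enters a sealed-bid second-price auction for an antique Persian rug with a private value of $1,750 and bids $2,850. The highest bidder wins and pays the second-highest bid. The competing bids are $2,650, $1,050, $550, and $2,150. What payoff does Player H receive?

Highest competing bid: $2,650.
Player H's bid $2,850 is the highest overall, so Player H wins and pays the second-highest bid, $2,650.
Payoff = value − price = $1,750 − $2,650 = -$900.
Overbidding won the item at a price above value — truthful bidding would have avoided this loss.

Player H's payoff: -$900.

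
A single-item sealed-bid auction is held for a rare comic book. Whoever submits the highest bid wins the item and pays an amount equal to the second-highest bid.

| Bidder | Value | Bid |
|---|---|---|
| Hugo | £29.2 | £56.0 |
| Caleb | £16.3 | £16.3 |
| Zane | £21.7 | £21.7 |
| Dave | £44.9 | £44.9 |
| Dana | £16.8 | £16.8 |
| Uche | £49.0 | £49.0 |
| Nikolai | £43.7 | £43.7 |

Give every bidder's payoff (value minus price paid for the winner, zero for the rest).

Ordered from highest: Hugo £56.0 > Uche £49.0 > Dave £44.9 > Nikolai £43.7 > Zane £21.7 > Dana £16.8 > Caleb £16.3.
Hugo has the top bid and wins; the price is the second-highest bid, £49.0.
Hugo's payoff = £29.2 − £49.0 = -£19.8. All other bidders lose, so their payoff is 0.

Hugo -£19.8, Caleb £0.0, Zane £0.0, Dave £0.0, Dana £0.0, Uche £0.0, Nikolai £0.0.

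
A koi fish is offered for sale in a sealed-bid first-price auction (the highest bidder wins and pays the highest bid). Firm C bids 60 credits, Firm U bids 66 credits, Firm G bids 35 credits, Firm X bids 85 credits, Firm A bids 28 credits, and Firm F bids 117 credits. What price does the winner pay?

Ranking the bids: Firm F 117 credits > Firm X 85 credits > Firm U 66 credits > Firm C 60 credits > Firm G 35 credits > Firm A 28 credits.
Firm F is the highest bidder, so Firm F wins.
Under the first-price rule, the price is the highest bid: 117 credits.

117 credits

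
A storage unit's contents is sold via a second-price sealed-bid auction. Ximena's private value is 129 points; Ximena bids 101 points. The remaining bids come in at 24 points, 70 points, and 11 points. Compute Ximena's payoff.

Highest competing bid: 70 points.
Ximena's bid 101 points is the highest overall, so Ximena wins and pays the second-highest bid, 70 points.
Payoff = value − price = 129 points − 70 points = 59 points.

59 points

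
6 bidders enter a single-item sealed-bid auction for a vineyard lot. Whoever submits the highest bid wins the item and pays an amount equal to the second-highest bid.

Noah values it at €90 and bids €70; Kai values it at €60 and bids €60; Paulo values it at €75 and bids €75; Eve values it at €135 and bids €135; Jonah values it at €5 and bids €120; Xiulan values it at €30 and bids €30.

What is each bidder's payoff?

Sorted high to low: Eve €135, then Jonah €120, then Paulo €75, then Noah €70, then Kai €60, then Xiulan €30.
Eve has the top bid and wins; the price is the second-highest bid, €120.
Eve's payoff = €135 − €120 = €15. All other bidders lose, so their payoff is 0.

Payoffs: Noah €0, Kai €0, Paulo €0, Eve €15, Jonah €0, Xiulan €0.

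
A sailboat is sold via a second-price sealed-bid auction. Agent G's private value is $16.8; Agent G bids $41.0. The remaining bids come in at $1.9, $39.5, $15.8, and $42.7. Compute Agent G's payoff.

Agent G's payoff: $0.0.

Highest competing bid: $42.7.
Agent G's bid $41.0 is not the highest, so Agent G loses, pays nothing, and earns zero payoff.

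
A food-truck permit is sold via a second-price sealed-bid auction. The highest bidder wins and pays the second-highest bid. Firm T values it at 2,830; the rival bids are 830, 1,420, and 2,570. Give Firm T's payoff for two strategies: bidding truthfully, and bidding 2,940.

(a) 260  (b) 260

The highest competing bid is 2,570.
Bidding truthfully at 2,830: Firm T has the top bid, wins, and pays the second-highest bid 2,570. Payoff = 2,830 − 2,570 = 260.
Bidding 2,940: Firm T has the top bid, wins, and pays the second-highest bid 2,570. Payoff = 2,830 − 2,570 = 260.
The bid only affects whether you win, not the price — here both bids land on the same side of the top rival bid, so the deviation is payoff-neutral.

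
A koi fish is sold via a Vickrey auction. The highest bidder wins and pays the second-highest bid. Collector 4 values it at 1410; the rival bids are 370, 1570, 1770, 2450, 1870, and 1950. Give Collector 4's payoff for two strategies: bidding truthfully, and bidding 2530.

The highest competing bid is 2450.
Bidding truthfully at 1410: the top bid is 2450 (a rival), so Collector 4 loses. Payoff = 0.
Bidding 2530: Collector 4 has the top bid, wins, and pays the second-highest bid 2450. Payoff = 1410 − 2450 = -1040.

(a) 0  (b) -1040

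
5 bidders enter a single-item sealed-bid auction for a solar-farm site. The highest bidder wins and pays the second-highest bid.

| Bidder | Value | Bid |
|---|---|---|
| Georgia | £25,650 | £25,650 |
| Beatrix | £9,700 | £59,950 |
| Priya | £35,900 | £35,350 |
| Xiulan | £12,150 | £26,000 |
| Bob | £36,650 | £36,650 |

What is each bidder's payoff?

Sorted high to low: Beatrix £59,950 > Bob £36,650 > Priya £35,350 > Xiulan £26,000 > Georgia £25,650.
Beatrix has the top bid and wins; the price is the second-highest bid, £36,650.
Beatrix's payoff = £9,700 − £36,650 = -£26,950. All other bidders lose, so their payoff is 0.

Georgia £0, Beatrix -£26,950, Priya £0, Xiulan £0, Bob £0.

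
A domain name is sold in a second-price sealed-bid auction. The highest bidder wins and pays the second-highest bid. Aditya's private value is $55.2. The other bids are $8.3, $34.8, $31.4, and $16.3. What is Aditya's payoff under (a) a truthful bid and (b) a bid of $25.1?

(a) $20.4  (b) $0.0

The highest competing bid is $34.8.
Bidding truthfully at $55.2: Aditya has the top bid, wins, and pays the second-highest bid $34.8. Payoff = $55.2 − $34.8 = $20.4.
Bidding $25.1: the top bid is $34.8 (a rival), so Aditya loses. Payoff = $0.0.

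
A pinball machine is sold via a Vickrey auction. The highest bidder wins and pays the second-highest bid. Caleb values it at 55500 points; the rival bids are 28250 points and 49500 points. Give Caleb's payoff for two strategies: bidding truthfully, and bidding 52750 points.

Truthful: 6000 points; alternative: 6000 points.

The highest competing bid is 49500 points.
Bidding truthfully at 55500 points: Caleb has the top bid, wins, and pays the second-highest bid 49500 points. Payoff = 55500 points − 49500 points = 6000 points.
Bidding 52750 points: Caleb has the top bid, wins, and pays the second-highest bid 49500 points. Payoff = 55500 points − 49500 points = 6000 points.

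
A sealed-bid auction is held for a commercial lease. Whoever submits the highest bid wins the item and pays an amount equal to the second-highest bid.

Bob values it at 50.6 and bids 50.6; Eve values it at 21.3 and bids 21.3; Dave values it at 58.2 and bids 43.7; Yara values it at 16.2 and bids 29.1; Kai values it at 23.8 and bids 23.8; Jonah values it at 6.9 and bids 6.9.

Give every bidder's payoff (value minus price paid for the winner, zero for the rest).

Bob 6.9, Eve 0.0, Dave 0.0, Yara 0.0, Kai 0.0, Jonah 0.0.

Ordered from highest: Bob 50.6, then Dave 43.7, then Yara 29.1, then Kai 23.8, then Eve 21.3, then Jonah 6.9.
Bob has the top bid and wins; the price is the second-highest bid, 43.7.
Bob's payoff = 50.6 − 43.7 = 6.9. All other bidders lose, so their payoff is 0.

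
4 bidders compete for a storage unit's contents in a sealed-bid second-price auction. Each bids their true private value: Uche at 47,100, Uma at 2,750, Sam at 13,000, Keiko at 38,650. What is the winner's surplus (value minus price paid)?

Ordered from highest: Uche 47,100 > Keiko 38,650 > Sam 13,000 > Uma 2,750.
Uche wins with the top bid and pays the second-highest, 38,650.
Surplus = 47,100 − 38,650 = 8,450.

8,450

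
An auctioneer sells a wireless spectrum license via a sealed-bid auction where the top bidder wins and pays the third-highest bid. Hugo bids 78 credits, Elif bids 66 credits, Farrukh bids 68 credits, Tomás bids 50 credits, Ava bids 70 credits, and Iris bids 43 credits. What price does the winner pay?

Ranking the bids: Hugo 78 credits > Ava 70 credits > Farrukh 68 credits > Elif 66 credits > Tomás 50 credits > Iris 43 credits.
Hugo is the highest bidder, so Hugo wins.
Under the third-price rule, the price is the third-highest bid: 68 credits.

The winner pays 68 credits.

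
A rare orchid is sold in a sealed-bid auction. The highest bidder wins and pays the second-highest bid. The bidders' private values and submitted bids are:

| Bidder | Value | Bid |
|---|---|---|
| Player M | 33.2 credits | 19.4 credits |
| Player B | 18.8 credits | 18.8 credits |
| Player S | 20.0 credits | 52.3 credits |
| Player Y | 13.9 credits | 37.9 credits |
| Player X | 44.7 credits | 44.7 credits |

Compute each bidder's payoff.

Player M 0.0 credits, Player B 0.0 credits, Player S -24.7 credits, Player Y 0.0 credits, Player X 0.0 credits.

Sorted high to low: Player S 52.3 credits; Player X 44.7 credits; Player Y 37.9 credits; Player M 19.4 credits; Player B 18.8 credits.
Player S has the top bid and wins; the price is the second-highest bid, 44.7 credits.
Player S's payoff = 20.0 credits − 44.7 credits = -24.7 credits. All other bidders lose, so their payoff is 0.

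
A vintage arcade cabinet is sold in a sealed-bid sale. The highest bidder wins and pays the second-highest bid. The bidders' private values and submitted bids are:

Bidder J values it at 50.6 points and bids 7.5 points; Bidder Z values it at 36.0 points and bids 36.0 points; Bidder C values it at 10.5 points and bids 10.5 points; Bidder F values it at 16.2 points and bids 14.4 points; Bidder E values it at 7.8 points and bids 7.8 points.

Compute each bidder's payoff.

Bidder J 0.0 points, Bidder Z 21.6 points, Bidder C 0.0 points, Bidder F 0.0 points, Bidder E 0.0 points.

Ordered from highest: Bidder Z 36.0 points, then Bidder F 14.4 points, then Bidder C 10.5 points, then Bidder E 7.8 points, then Bidder J 7.5 points.
Bidder Z has the top bid and wins; the price is the second-highest bid, 14.4 points.
Bidder Z's payoff = 36.0 points − 14.4 points = 21.6 points. All other bidders lose, so their payoff is 0.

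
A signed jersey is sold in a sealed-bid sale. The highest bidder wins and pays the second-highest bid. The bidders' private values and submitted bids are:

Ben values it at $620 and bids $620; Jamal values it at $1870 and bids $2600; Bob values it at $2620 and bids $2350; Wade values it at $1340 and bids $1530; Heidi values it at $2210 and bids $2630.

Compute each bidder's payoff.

Ben $0, Jamal $0, Bob $0, Wade $0, Heidi -$390.

Ranking the bids: Heidi $2630; Jamal $2600; Bob $2350; Wade $1530; Ben $620.
Heidi has the top bid and wins; the price is the second-highest bid, $2600.
Heidi's payoff = $2210 − $2600 = -$390. All other bidders lose, so their payoff is 0.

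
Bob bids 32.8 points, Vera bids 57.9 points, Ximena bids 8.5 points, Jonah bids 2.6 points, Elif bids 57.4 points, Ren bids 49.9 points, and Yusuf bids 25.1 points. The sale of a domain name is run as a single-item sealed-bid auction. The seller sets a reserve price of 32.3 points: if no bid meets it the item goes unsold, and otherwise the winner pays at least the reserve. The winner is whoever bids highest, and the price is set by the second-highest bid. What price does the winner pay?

Price paid: 57.4 points.

Sorted high to low: Vera 57.9 points; Elif 57.4 points; Ren 49.9 points; Bob 32.8 points; Yusuf 25.1 points; Ximena 8.5 points; Jonah 2.6 points.
Vera has the highest bid, so Vera wins.
The second-highest bid is 57.4 points, which exceeds the reserve, so that sets the price.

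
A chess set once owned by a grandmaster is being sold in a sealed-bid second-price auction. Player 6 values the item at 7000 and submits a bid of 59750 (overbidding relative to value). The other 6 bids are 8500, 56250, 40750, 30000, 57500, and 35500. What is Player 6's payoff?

Highest competing bid: 57500.
Player 6's bid 59750 is the highest overall, so Player 6 wins and pays the second-highest bid, 57500.
Payoff = value − price = 7000 − 57500 = -50500.

-50500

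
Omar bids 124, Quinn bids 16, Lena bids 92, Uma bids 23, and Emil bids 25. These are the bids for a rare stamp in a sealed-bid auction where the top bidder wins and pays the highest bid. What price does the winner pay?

Ranking the bids: Omar 124, then Lena 92, then Emil 25, then Uma 23, then Quinn 16.
Omar is the highest bidder, so Omar wins.
Under the first-price rule, the price is the highest bid: 124.

124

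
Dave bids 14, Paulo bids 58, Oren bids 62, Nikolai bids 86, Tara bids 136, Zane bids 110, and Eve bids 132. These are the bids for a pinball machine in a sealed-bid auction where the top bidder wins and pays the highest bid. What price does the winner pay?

Bids in descending order: Tara 136; Eve 132; Zane 110; Nikolai 86; Oren 62; Paulo 58; Dave 14.
Tara is the highest bidder, so Tara wins.
Under the first-price rule, the price is the highest bid: 136.

The winner pays 136.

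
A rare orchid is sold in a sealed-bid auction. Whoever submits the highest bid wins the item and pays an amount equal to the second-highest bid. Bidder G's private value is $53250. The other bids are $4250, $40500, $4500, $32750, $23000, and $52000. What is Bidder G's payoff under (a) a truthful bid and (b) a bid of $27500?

The highest competing bid is $52000.
Bidding truthfully at $53250: Bidder G has the top bid, wins, and pays the second-highest bid $52000. Payoff = $53250 − $52000 = $1250.
Bidding $27500: the top bid is $52000 (a rival), so Bidder G loses. Payoff = $0.
Deviating from a truthful bid can only lose payoff in a second-price auction — never gain.

(a) $1250  (b) $0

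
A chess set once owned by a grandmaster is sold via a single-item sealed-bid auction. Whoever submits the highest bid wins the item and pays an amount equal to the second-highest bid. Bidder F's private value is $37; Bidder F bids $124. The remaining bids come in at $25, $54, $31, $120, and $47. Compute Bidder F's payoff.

Highest competing bid: $120.
Bidder F's bid $124 is the highest overall, so Bidder F wins and pays the second-highest bid, $120.
Payoff = value − price = $37 − $120 = -$83.
Overbidding won the item at a price above value — truthful bidding would have avoided this loss.

Bidder F's payoff: -$83.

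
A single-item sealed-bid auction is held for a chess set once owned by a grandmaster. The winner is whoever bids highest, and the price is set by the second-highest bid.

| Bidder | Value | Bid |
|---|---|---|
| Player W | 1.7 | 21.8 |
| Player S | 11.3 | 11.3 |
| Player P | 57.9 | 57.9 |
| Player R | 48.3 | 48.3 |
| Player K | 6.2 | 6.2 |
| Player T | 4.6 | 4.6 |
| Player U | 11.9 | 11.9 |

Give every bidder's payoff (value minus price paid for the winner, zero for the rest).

Payoffs: Player W 0.0, Player S 0.0, Player P 9.6, Player R 0.0, Player K 0.0, Player T 0.0, Player U 0.0.

Ordered from highest: Player P 57.9; Player R 48.3; Player W 21.8; Player U 11.9; Player S 11.3; Player K 6.2; Player T 4.6.
Player P has the top bid and wins; the price is the second-highest bid, 48.3.
Player P's payoff = 57.9 − 48.3 = 9.6. All other bidders lose, so their payoff is 0.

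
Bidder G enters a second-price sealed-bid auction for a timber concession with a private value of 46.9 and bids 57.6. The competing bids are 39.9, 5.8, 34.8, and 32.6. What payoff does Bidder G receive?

Bidder G's payoff: 7.0.

Highest competing bid: 39.9.
Bidder G's bid 57.6 is the highest overall, so Bidder G wins and pays the second-highest bid, 39.9.
Payoff = value − price = 46.9 − 39.9 = 7.0.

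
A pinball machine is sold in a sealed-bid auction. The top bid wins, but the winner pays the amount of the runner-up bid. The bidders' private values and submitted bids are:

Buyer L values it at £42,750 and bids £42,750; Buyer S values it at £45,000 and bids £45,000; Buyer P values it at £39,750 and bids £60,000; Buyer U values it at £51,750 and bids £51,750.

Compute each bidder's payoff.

Ranking the bids: Buyer P £60,000 > Buyer U £51,750 > Buyer S £45,000 > Buyer L £42,750.
Buyer P has the top bid and wins; the price is the second-highest bid, £51,750.
Buyer P's payoff = £39,750 − £51,750 = -£12,000. All other bidders lose, so their payoff is 0.

Payoffs: Buyer L £0, Buyer S £0, Buyer P -£12,000, Buyer U £0.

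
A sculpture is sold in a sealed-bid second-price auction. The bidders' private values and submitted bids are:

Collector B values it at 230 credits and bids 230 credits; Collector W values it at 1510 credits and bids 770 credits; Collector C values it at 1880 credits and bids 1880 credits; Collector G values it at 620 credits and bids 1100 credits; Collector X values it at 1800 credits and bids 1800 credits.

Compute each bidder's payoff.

Sorted high to low: Collector C 1880 credits; Collector X 1800 credits; Collector G 1100 credits; Collector W 770 credits; Collector B 230 credits.
Collector C has the top bid and wins; the price is the second-highest bid, 1800 credits.
Collector C's payoff = 1880 credits − 1800 credits = 80 credits. All other bidders lose, so their payoff is 0.

Collector B 0 credits, Collector W 0 credits, Collector C 80 credits, Collector G 0 credits, Collector X 0 credits.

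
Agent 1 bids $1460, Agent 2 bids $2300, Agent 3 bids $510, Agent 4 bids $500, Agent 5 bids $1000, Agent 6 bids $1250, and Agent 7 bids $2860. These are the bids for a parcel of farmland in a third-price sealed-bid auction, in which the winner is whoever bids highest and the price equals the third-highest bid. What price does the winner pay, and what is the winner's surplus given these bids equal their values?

The winner pays $1460 for a surplus of $1400.

Ordered from highest: Agent 7 $2860; Agent 2 $2300; Agent 1 $1460; Agent 6 $1250; Agent 5 $1000; Agent 3 $510; Agent 4 $500.
Agent 7 is the highest bidder, so Agent 7 wins.
Under the third-price rule, the price is the third-highest bid: $1460.
Surplus = $2860 − $1460 = $1400.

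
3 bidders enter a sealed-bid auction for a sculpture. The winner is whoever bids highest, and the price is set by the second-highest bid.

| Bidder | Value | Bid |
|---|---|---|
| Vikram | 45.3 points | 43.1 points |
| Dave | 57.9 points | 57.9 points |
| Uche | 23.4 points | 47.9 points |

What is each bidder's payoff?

Ranking the bids: Dave 57.9 points, then Uche 47.9 points, then Vikram 43.1 points.
Dave has the top bid and wins; the price is the second-highest bid, 47.9 points.
Dave's payoff = 57.9 points − 47.9 points = 10.0 points. All other bidders lose, so their payoff is 0.

Vikram 0.0 points, Dave 10.0 points, Uche 0.0 points.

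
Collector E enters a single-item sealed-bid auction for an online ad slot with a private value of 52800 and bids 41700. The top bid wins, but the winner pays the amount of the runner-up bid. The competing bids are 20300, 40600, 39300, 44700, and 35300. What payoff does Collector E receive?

Highest competing bid: 44700.
Collector E's bid 41700 is not the highest, so Collector E loses, pays nothing, and earns zero payoff.

0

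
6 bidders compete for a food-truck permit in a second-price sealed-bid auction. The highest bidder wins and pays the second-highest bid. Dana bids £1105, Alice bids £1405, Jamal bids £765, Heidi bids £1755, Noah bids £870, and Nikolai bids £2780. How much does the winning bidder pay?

Bids in descending order: Nikolai £2780; Heidi £1755; Alice £1405; Dana £1105; Noah £870; Jamal £765.
Nikolai has the highest bid, so Nikolai wins.
The second-highest bid is £1755, so that is what Nikolai pays.

The winner pays £1755.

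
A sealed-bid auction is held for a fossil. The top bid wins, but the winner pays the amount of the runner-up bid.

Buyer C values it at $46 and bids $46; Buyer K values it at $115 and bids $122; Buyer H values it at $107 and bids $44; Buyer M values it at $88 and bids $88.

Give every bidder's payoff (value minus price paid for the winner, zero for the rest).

Ranking the bids: Buyer K $122, then Buyer M $88, then Buyer C $46, then Buyer H $44.
Buyer K has the top bid and wins; the price is the second-highest bid, $88.
Buyer K's payoff = $115 − $88 = $27. All other bidders lose, so their payoff is 0.

Buyer C $0, Buyer K $27, Buyer H $0, Buyer M $0.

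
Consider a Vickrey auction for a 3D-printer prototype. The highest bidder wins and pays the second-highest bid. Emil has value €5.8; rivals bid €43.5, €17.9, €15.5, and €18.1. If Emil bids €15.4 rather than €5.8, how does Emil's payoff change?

The highest competing bid is €43.5.
Bidding truthfully at €5.8: the top bid is €43.5 (a rival), so Emil loses. Payoff = €0.0.
Bidding €15.4: the top bid is €43.5 (a rival), so Emil loses. Payoff = €0.0.
Change = €0.0 − €0.0 = €0.0.

Payoff change: €0.0.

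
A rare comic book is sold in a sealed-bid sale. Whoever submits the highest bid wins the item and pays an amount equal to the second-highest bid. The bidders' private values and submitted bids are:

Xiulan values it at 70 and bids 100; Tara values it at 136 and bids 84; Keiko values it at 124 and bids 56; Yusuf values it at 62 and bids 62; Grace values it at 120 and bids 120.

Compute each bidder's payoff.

Ordered from highest: Grace 120, then Xiulan 100, then Tara 84, then Yusuf 62, then Keiko 56.
Grace has the top bid and wins; the price is the second-highest bid, 100.
Grace's payoff = 120 − 100 = 20. All other bidders lose, so their payoff is 0.

Xiulan 0, Tara 0, Keiko 0, Yusuf 0, Grace 20.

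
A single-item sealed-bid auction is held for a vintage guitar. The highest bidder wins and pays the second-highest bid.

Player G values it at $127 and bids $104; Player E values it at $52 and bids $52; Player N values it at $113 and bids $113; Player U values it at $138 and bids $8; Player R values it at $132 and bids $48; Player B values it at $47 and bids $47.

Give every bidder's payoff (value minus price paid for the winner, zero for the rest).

Bids in descending order: Player N $113, then Player G $104, then Player E $52, then Player R $48, then Player B $47, then Player U $8.
Player N has the top bid and wins; the price is the second-highest bid, $104.
Player N's payoff = $113 − $104 = $9. All other bidders lose, so their payoff is 0.

Player G $0, Player E $0, Player N $9, Player U $0, Player R $0, Player B $0.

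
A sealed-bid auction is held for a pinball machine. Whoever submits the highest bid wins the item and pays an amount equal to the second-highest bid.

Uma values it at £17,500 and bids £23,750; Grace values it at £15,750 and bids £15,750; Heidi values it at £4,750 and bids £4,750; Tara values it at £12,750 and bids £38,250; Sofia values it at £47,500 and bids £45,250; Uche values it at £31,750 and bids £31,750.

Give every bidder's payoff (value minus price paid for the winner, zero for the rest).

Bids in descending order: Sofia £45,250 > Tara £38,250 > Uche £31,750 > Uma £23,750 > Grace £15,750 > Heidi £4,750.
Sofia has the top bid and wins; the price is the second-highest bid, £38,250.
Sofia's payoff = £47,500 − £38,250 = £9,250. All other bidders lose, so their payoff is 0.

Payoffs: Uma £0, Grace £0, Heidi £0, Tara £0, Sofia £9,250, Uche £0.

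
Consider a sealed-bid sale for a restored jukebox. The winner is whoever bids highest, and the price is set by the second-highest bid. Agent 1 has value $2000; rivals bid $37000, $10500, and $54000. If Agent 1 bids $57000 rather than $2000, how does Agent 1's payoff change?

-$52000

The highest competing bid is $54000.
Bidding truthfully at $2000: the top bid is $54000 (a rival), so Agent 1 loses. Payoff = $0.
Bidding $57000: Agent 1 has the top bid, wins, and pays the second-highest bid $54000. Payoff = $2000 − $54000 = -$52000.
Change = -$52000 − $0 = -$52000.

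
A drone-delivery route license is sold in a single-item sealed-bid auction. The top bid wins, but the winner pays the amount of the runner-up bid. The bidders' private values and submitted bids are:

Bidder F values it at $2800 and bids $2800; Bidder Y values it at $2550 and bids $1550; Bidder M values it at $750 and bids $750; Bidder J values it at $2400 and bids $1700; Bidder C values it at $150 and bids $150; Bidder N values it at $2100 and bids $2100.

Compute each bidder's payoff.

Bidder F $700, Bidder Y $0, Bidder M $0, Bidder J $0, Bidder C $0, Bidder N $0.

Bids in descending order: Bidder F $2800; Bidder N $2100; Bidder J $1700; Bidder Y $1550; Bidder M $750; Bidder C $150.
Bidder F has the top bid and wins; the price is the second-highest bid, $2100.
Bidder F's payoff = $2800 − $2100 = $700. All other bidders lose, so their payoff is 0.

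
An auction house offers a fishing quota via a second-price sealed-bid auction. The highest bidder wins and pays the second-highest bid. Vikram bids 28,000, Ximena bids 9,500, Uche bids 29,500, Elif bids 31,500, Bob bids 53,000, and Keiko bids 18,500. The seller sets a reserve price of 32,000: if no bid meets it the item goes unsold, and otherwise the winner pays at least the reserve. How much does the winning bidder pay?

32,000

Sorted high to low: Bob 53,000; Elif 31,500; Uche 29,500; Vikram 28,000; Keiko 18,500; Ximena 9,500.
Bob has the highest bid, so Bob wins.
The second-highest bid is 31,500, but the reserve 32,000 is higher, so the price is the reserve.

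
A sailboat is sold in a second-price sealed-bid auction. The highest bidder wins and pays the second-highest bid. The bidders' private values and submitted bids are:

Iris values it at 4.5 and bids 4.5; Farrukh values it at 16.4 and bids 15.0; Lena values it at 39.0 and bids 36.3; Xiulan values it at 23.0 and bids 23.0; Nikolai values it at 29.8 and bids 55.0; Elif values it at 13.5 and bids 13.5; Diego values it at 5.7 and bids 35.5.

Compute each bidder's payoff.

Iris 0.0, Farrukh 0.0, Lena 0.0, Xiulan 0.0, Nikolai -6.5, Elif 0.0, Diego 0.0.

Sorted high to low: Nikolai 55.0 > Lena 36.3 > Diego 35.5 > Xiulan 23.0 > Farrukh 15.0 > Elif 13.5 > Iris 4.5.
Nikolai has the top bid and wins; the price is the second-highest bid, 36.3.
Nikolai's payoff = 29.8 − 36.3 = -6.5. All other bidders lose, so their payoff is 0.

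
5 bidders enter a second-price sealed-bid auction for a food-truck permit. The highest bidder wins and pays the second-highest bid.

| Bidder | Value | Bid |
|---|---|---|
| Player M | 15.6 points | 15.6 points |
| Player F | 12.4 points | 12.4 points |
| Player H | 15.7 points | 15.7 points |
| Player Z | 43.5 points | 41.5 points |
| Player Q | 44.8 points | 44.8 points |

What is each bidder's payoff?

Ordered from highest: Player Q 44.8 points > Player Z 41.5 points > Player H 15.7 points > Player M 15.6 points > Player F 12.4 points.
Player Q has the top bid and wins; the price is the second-highest bid, 41.5 points.
Player Q's payoff = 44.8 points − 41.5 points = 3.3 points. All other bidders lose, so their payoff is 0.

Payoffs: Player M 0.0 points, Player F 0.0 points, Player H 0.0 points, Player Z 0.0 points, Player Q 3.3 points.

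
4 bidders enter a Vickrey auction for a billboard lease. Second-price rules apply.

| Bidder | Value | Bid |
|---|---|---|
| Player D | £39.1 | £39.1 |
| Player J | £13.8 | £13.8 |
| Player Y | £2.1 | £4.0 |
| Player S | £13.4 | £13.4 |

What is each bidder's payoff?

Ordered from highest: Player D £39.1 > Player J £13.8 > Player S £13.4 > Player Y £4.0.
Player D has the top bid and wins; the price is the second-highest bid, £13.8.
Player D's payoff = £39.1 − £13.8 = £25.3. All other bidders lose, so their payoff is 0.

Payoffs: Player D £25.3, Player J £0.0, Player Y £0.0, Player S £0.0.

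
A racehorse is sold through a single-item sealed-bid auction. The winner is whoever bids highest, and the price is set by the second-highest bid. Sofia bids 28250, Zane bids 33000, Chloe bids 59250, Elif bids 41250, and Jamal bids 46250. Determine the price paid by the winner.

Ordered from highest: Chloe 59250, then Jamal 46250, then Elif 41250, then Zane 33000, then Sofia 28250.
Chloe has the highest bid, so Chloe wins.
The second-highest bid is 46250, so that is what Chloe pays.

46250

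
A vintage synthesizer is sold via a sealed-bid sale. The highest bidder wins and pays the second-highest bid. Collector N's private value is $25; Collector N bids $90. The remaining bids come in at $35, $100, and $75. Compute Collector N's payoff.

Highest competing bid: $100.
Collector N's bid $90 is not the highest, so Collector N loses, pays nothing, and earns zero payoff.

Collector N's payoff: $0.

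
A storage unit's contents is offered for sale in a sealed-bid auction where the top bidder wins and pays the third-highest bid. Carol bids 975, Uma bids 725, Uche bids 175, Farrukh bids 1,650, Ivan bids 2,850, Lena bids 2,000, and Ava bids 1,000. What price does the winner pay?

1,650

Sorted high to low: Ivan 2,850, then Lena 2,000, then Farrukh 1,650, then Ava 1,000, then Carol 975, then Uma 725, then Uche 175.
Ivan is the highest bidder, so Ivan wins.
Under the third-price rule, the price is the third-highest bid: 1,650.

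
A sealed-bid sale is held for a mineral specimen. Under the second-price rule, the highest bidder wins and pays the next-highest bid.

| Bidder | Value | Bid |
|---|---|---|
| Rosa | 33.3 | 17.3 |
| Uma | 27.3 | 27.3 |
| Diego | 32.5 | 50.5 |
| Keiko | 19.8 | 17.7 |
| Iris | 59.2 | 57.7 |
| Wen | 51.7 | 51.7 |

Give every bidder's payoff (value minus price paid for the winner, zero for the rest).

Ranking the bids: Iris 57.7, then Wen 51.7, then Diego 50.5, then Uma 27.3, then Keiko 17.7, then Rosa 17.3.
Iris has the top bid and wins; the price is the second-highest bid, 51.7.
Iris's payoff = 59.2 − 51.7 = 7.5. All other bidders lose, so their payoff is 0.

Rosa 0.0, Uma 0.0, Diego 0.0, Keiko 0.0, Iris 7.5, Wen 0.0.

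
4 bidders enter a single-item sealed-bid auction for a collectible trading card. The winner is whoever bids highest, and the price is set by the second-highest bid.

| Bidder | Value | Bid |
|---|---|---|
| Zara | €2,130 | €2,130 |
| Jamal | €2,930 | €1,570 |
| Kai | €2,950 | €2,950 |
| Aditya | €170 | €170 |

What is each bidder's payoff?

Payoffs: Zara €0, Jamal €0, Kai €820, Aditya €0.

Ordered from highest: Kai €2,950 > Zara €2,130 > Jamal €1,570 > Aditya €170.
Kai has the top bid and wins; the price is the second-highest bid, €2,130.
Kai's payoff = €2,950 − €2,130 = €820. All other bidders lose, so their payoff is 0.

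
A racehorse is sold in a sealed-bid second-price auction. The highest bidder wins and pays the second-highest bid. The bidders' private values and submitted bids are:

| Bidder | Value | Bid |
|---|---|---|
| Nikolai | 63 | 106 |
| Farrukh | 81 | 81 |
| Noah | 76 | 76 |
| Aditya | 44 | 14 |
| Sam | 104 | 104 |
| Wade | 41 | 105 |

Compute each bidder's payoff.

Payoffs: Nikolai -42, Farrukh 0, Noah 0, Aditya 0, Sam 0, Wade 0.

Ordered from highest: Nikolai 106; Wade 105; Sam 104; Farrukh 81; Noah 76; Aditya 14.
Nikolai has the top bid and wins; the price is the second-highest bid, 105.
Nikolai's payoff = 63 − 105 = -42. All other bidders lose, so their payoff is 0.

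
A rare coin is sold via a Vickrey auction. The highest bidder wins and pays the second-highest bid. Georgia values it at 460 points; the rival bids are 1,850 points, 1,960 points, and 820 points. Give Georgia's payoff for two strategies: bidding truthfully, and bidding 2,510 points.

The highest competing bid is 1,960 points.
Bidding truthfully at 460 points: the top bid is 1,960 points (a rival), so Georgia loses. Payoff = 0 points.
Bidding 2,510 points: Georgia has the top bid, wins, and pays the second-highest bid 1,960 points. Payoff = 460 points − 1,960 points = -1,500 points.
This is the dominant-strategy logic: truthful bidding weakly beats any alternative.

Truthful: 0 points; alternative: -1,500 points.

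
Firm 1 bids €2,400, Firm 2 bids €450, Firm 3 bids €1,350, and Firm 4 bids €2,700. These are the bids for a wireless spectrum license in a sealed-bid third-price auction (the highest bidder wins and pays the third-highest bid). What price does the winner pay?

Ranking the bids: Firm 4 €2,700; Firm 1 €2,400; Firm 3 €1,350; Firm 2 €450.
Firm 4 is the highest bidder, so Firm 4 wins.
Under the third-price rule, the price is the third-highest bid: €1,350.

Price paid: €1,350.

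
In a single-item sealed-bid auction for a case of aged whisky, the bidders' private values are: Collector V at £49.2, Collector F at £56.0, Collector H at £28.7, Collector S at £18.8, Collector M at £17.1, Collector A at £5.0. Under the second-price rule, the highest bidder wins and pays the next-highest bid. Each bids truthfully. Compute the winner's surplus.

£6.8

Sorted high to low: Collector F £56.0 > Collector V £49.2 > Collector H £28.7 > Collector S £18.8 > Collector M £17.1 > Collector A £5.0.
Collector F wins with the top bid and pays the second-highest, £49.2.
Surplus = £56.0 − £49.2 = £6.8.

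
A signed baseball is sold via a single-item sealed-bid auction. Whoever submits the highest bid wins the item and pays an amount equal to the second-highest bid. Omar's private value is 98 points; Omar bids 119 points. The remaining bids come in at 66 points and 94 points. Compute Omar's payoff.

Omar's payoff: 4 points.

Highest competing bid: 94 points.
Omar's bid 119 points is the highest overall, so Omar wins and pays the second-highest bid, 94 points.
Payoff = value − price = 98 points − 94 points = 4 points.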